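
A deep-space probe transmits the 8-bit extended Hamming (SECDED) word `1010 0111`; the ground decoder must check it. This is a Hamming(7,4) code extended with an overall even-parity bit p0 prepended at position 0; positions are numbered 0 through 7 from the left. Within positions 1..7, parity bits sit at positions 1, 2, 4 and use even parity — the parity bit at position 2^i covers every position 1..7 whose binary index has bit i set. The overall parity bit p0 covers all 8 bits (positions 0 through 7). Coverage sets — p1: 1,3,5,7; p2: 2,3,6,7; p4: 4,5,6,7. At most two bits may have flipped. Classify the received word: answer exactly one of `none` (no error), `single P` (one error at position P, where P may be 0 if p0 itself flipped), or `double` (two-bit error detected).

single 6

s1: b1⊕b3⊕b5⊕b7 = 0⊕0⊕1⊕1 = 0
s2: b2⊕b3⊕b6⊕b7 = 1⊕0⊕1⊕1 = 1
s4: b4⊕b5⊕b6⊕b7 = 0⊕1⊕1⊕1 = 1
Syndrome (s4...s1) = 110 → position 6.
Overall parity (XOR of all 8 bits, including p0): 1⊕0⊕1⊕0⊕0⊕1⊕1⊕1 = 1
Overall=1, syndrome position=6 → single-bit error at position 6.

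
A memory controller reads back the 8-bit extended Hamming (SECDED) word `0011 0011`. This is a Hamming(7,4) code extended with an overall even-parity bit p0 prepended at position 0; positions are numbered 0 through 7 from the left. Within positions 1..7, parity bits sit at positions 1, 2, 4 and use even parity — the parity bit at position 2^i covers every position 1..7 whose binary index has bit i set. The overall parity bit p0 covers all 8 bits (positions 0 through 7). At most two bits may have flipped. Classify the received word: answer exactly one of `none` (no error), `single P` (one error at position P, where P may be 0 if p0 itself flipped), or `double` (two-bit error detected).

none

s1: b1⊕b3⊕b5⊕b7 = 0⊕1⊕0⊕1 = 0
s2: b2⊕b3⊕b6⊕b7 = 1⊕1⊕1⊕1 = 0
s4: b4⊕b5⊕b6⊕b7 = 0⊕0⊕1⊕1 = 0
Syndrome (s4...s1) = 000 → position 0 (no error).
Overall parity (XOR of all 8 bits, including p0): 0⊕0⊕1⊕1⊕0⊕0⊕1⊕1 = 0
Overall=0, syndrome position=0 → no error.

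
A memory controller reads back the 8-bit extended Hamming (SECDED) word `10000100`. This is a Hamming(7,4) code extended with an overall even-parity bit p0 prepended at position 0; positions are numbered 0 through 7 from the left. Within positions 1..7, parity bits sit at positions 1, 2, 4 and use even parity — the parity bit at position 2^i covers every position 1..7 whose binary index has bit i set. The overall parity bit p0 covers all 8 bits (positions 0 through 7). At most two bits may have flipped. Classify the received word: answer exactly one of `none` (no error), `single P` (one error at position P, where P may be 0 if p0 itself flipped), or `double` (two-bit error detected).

double

s1: b1⊕b3⊕b5⊕b7 = 0⊕0⊕1⊕0 = 1
s2: b2⊕b3⊕b6⊕b7 = 0⊕0⊕0⊕0 = 0
s4: b4⊕b5⊕b6⊕b7 = 0⊕1⊕0⊕0 = 1
Syndrome (s4...s1) = 101 → position 5.
Overall parity (XOR of all 8 bits, including p0): 1⊕0⊕0⊕0⊕0⊕1⊕0⊕0 = 0
Overall=0, syndrome position=5 → double-bit error detected (uncorrectable).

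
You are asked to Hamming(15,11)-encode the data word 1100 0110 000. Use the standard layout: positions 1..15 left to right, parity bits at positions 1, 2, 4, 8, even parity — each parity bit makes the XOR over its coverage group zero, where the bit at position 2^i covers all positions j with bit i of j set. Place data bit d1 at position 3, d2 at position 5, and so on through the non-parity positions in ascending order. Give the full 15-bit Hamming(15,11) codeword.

111110000110000

Place data bits at non-power-of-two positions: b3=1, b5=1, b6=0, b7=0, b9=0, b10=1, b11=1, b12=0, b13=0, b14=0, b15=0.
p1 = XOR of data positions {3,5,7,9,11,13,15} = 1⊕1⊕0⊕0⊕1⊕0⊕0 = 1
p2 = XOR of data positions {3,6,7,10,11,14,15} = 1⊕0⊕0⊕1⊕1⊕0⊕0 = 1
p4 = XOR of data positions {5,6,7,12,13,14,15} = 1⊕0⊕0⊕0⊕0⊕0⊕0 = 1
p8 = XOR of data positions {9,10,11,12,13,14,15} = 0⊕1⊕1⊕0⊕0⊕0⊕0 = 0
Codeword b1..b15 = 111110000110000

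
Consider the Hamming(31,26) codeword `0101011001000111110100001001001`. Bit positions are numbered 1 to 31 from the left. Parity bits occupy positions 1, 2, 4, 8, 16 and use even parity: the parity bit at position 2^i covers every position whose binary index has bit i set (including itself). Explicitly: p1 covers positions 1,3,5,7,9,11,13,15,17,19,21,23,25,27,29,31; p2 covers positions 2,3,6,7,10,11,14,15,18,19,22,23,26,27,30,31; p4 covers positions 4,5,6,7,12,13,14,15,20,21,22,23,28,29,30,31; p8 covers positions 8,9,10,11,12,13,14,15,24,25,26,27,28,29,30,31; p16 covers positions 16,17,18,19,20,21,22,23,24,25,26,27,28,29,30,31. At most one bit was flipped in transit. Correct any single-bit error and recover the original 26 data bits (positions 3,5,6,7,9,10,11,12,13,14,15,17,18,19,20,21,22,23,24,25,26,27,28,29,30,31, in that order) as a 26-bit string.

00110100011010100001001001

s1: b1⊕b3⊕b5⊕b7⊕b9⊕b11⊕b13⊕b15⊕b17⊕b19⊕b21⊕b23⊕b25⊕b27⊕b29⊕b31 = 0⊕0⊕0⊕1⊕0⊕0⊕0⊕1⊕1⊕0⊕0⊕0⊕1⊕0⊕0⊕1 = 1
s2: b2⊕b3⊕b6⊕b7⊕b10⊕b11⊕b14⊕b15⊕b18⊕b19⊕b22⊕b23⊕b26⊕b27⊕b30⊕b31 = 1⊕0⊕1⊕1⊕1⊕0⊕1⊕1⊕1⊕0⊕0⊕0⊕0⊕0⊕0⊕1 = 0
s4: b4⊕b5⊕b6⊕b7⊕b12⊕b13⊕b14⊕b15⊕b20⊕b21⊕b22⊕b23⊕b28⊕b29⊕b30⊕b31 = 1⊕0⊕1⊕1⊕0⊕0⊕1⊕1⊕1⊕0⊕0⊕0⊕1⊕0⊕0⊕1 = 0
s8: b8⊕b9⊕b10⊕b11⊕b12⊕b13⊕b14⊕b15⊕b24⊕b25⊕b26⊕b27⊕b28⊕b29⊕b30⊕b31 = 0⊕0⊕1⊕0⊕0⊕0⊕1⊕1⊕0⊕1⊕0⊕0⊕1⊕0⊕0⊕1 = 0
s16: b16⊕b17⊕b18⊕b19⊕b20⊕b21⊕b22⊕b23⊕b24⊕b25⊕b26⊕b27⊕b28⊕b29⊕b30⊕b31 = 1⊕1⊕1⊕0⊕1⊕0⊕0⊕0⊕0⊕1⊕0⊕0⊕1⊕0⊕0⊕1 = 1
Syndrome (s16...s1) = 10001 → position 17.
Flip bit 17: corrected codeword = 0101011001000111010100001001001
Data bits at positions 3,5,6,7,9,10,11,12,13,14,15,17,18,19,20,21,22,23,24,25,26,27,28,29,30,31: 00110100011010100001001001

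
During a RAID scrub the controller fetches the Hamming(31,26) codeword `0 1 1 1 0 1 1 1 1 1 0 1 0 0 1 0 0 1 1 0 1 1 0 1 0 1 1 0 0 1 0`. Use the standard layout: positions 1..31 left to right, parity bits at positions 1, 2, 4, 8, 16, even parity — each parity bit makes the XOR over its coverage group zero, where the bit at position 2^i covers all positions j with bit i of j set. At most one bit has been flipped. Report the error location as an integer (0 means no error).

9

s1: b1⊕b3⊕b5⊕b7⊕b9⊕b11⊕b13⊕b15⊕b17⊕b19⊕b21⊕b23⊕b25⊕b27⊕b29⊕b31 = 0⊕1⊕0⊕1⊕1⊕0⊕0⊕1⊕0⊕1⊕1⊕0⊕0⊕1⊕0⊕0 = 1
s2: b2⊕b3⊕b6⊕b7⊕b10⊕b11⊕b14⊕b15⊕b18⊕b19⊕b22⊕b23⊕b26⊕b27⊕b30⊕b31 = 1⊕1⊕1⊕1⊕1⊕0⊕0⊕1⊕1⊕1⊕1⊕0⊕1⊕1⊕1⊕0 = 0
s4: b4⊕b5⊕b6⊕b7⊕b12⊕b13⊕b14⊕b15⊕b20⊕b21⊕b22⊕b23⊕b28⊕b29⊕b30⊕b31 = 1⊕0⊕1⊕1⊕1⊕0⊕0⊕1⊕0⊕1⊕1⊕0⊕0⊕0⊕1⊕0 = 0
s8: b8⊕b9⊕b10⊕b11⊕b12⊕b13⊕b14⊕b15⊕b24⊕b25⊕b26⊕b27⊕b28⊕b29⊕b30⊕b31 = 1⊕1⊕1⊕0⊕1⊕0⊕0⊕1⊕1⊕0⊕1⊕1⊕0⊕0⊕1⊕0 = 1
s16: b16⊕b17⊕b18⊕b19⊕b20⊕b21⊕b22⊕b23⊕b24⊕b25⊕b26⊕b27⊕b28⊕b29⊕b30⊕b31 = 0⊕0⊕1⊕1⊕0⊕1⊕1⊕0⊕1⊕0⊕1⊕1⊕0⊕0⊕1⊕0 = 0
Syndrome (s16...s1) = 01001 → position 9.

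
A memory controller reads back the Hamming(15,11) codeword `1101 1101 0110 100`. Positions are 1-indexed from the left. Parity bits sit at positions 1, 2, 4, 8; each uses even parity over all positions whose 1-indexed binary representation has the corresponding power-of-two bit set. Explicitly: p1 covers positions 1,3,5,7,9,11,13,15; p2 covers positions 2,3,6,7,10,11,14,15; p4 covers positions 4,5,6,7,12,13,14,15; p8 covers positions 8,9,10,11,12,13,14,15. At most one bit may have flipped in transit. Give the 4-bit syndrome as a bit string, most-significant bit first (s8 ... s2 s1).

0000

s1: b1⊕b3⊕b5⊕b7⊕b9⊕b11⊕b13⊕b15 = 1⊕0⊕1⊕0⊕0⊕1⊕1⊕0 = 0
s2: b2⊕b3⊕b6⊕b7⊕b10⊕b11⊕b14⊕b15 = 1⊕0⊕1⊕0⊕1⊕1⊕0⊕0 = 0
s4: b4⊕b5⊕b6⊕b7⊕b12⊕b13⊕b14⊕b15 = 1⊕1⊕1⊕0⊕0⊕1⊕0⊕0 = 0
s8: b8⊕b9⊕b10⊕b11⊕b12⊕b13⊕b14⊕b15 = 1⊕0⊕1⊕1⊕0⊕1⊕0⊕0 = 0
Syndrome (s8...s1) = 0000 → position 0 (no error).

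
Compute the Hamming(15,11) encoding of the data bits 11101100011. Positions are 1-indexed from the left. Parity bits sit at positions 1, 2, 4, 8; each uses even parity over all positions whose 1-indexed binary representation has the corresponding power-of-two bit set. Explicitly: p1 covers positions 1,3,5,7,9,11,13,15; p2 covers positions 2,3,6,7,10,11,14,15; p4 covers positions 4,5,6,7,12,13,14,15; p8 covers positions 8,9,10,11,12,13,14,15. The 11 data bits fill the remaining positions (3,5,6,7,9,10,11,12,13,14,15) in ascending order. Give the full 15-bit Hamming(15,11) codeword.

Place data bits at non-power-of-two positions: b3=1, b5=1, b6=1, b7=0, b9=1, b10=1, b11=0, b12=0, b13=0, b14=1, b15=1.
p1 = XOR of data positions {3,5,7,9,11,13,15} = 1⊕1⊕0⊕1⊕0⊕0⊕1 = 0
p2 = XOR of data positions {3,6,7,10,11,14,15} = 1⊕1⊕0⊕1⊕0⊕1⊕1 = 1
p4 = XOR of data positions {5,6,7,12,13,14,15} = 1⊕1⊕0⊕0⊕0⊕1⊕1 = 0
p8 = XOR of data positions {9,10,11,12,13,14,15} = 1⊕1⊕0⊕0⊕0⊕1⊕1 = 0
Codeword b1..b15 = 011011001100011

011011001100011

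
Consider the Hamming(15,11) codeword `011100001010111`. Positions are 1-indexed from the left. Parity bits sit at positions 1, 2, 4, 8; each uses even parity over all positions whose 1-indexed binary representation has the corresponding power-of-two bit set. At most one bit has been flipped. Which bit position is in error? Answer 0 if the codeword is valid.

11

s1: b1⊕b3⊕b5⊕b7⊕b9⊕b11⊕b13⊕b15 = 0⊕1⊕0⊕0⊕1⊕1⊕1⊕1 = 1
s2: b2⊕b3⊕b6⊕b7⊕b10⊕b11⊕b14⊕b15 = 1⊕1⊕0⊕0⊕0⊕1⊕1⊕1 = 1
s4: b4⊕b5⊕b6⊕b7⊕b12⊕b13⊕b14⊕b15 = 1⊕0⊕0⊕0⊕0⊕1⊕1⊕1 = 0
s8: b8⊕b9⊕b10⊕b11⊕b12⊕b13⊕b14⊕b15 = 0⊕1⊕0⊕1⊕0⊕1⊕1⊕1 = 1
Syndrome (s8...s1) = 1011 → position 11.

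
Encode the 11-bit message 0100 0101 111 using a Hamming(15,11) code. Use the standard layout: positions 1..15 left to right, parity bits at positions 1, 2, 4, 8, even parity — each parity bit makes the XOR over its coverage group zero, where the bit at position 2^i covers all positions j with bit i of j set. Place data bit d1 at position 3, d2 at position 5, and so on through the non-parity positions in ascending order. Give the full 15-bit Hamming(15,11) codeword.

Place data bits at non-power-of-two positions: b3=0, b5=1, b6=0, b7=0, b9=0, b10=1, b11=0, b12=1, b13=1, b14=1, b15=1.
p1 = XOR of data positions {3,5,7,9,11,13,15} = 0⊕1⊕0⊕0⊕0⊕1⊕1 = 1
p2 = XOR of data positions {3,6,7,10,11,14,15} = 0⊕0⊕0⊕1⊕0⊕1⊕1 = 1
p4 = XOR of data positions {5,6,7,12,13,14,15} = 1⊕0⊕0⊕1⊕1⊕1⊕1 = 1
p8 = XOR of data positions {9,10,11,12,13,14,15} = 0⊕1⊕0⊕1⊕1⊕1⊕1 = 1
Codeword b1..b15 = 110110010101111

110110010101111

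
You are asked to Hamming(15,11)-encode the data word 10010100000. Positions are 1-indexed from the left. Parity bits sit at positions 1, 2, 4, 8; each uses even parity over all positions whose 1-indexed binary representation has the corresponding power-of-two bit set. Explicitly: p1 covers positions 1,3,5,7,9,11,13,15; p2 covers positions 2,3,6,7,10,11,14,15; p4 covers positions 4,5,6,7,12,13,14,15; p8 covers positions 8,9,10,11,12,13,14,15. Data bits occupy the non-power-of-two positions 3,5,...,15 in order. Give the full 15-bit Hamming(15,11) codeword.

Place data bits at non-power-of-two positions: b3=1, b5=0, b6=0, b7=1, b9=0, b10=1, b11=0, b12=0, b13=0, b14=0, b15=0.
p1 = XOR of data positions {3,5,7,9,11,13,15} = 1⊕0⊕1⊕0⊕0⊕0⊕0 = 0
p2 = XOR of data positions {3,6,7,10,11,14,15} = 1⊕0⊕1⊕1⊕0⊕0⊕0 = 1
p4 = XOR of data positions {5,6,7,12,13,14,15} = 0⊕0⊕1⊕0⊕0⊕0⊕0 = 1
p8 = XOR of data positions {9,10,11,12,13,14,15} = 0⊕1⊕0⊕0⊕0⊕0⊕0 = 1
Codeword b1..b15 = 011100110100000

011100110100000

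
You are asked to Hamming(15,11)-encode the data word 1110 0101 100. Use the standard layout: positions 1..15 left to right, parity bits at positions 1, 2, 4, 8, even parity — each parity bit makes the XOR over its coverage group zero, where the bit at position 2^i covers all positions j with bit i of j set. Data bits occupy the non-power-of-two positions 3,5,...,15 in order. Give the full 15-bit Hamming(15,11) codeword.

111011010101100

Place data bits at non-power-of-two positions: b3=1, b5=1, b6=1, b7=0, b9=0, b10=1, b11=0, b12=1, b13=1, b14=0, b15=0.
p1 = XOR of data positions {3,5,7,9,11,13,15} = 1⊕1⊕0⊕0⊕0⊕1⊕0 = 1
p2 = XOR of data positions {3,6,7,10,11,14,15} = 1⊕1⊕0⊕1⊕0⊕0⊕0 = 1
p4 = XOR of data positions {5,6,7,12,13,14,15} = 1⊕1⊕0⊕1⊕1⊕0⊕0 = 0
p8 = XOR of data positions {9,10,11,12,13,14,15} = 0⊕1⊕0⊕1⊕1⊕0⊕0 = 1
Codeword b1..b15 = 111011010101100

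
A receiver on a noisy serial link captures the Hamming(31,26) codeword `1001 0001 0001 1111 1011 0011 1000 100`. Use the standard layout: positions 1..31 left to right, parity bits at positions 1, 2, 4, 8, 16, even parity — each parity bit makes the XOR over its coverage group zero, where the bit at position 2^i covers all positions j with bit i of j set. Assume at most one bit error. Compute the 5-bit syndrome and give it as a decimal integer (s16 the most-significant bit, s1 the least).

s1: b1⊕b3⊕b5⊕b7⊕b9⊕b11⊕b13⊕b15⊕b17⊕b19⊕b21⊕b23⊕b25⊕b27⊕b29⊕b31 = 1⊕0⊕0⊕0⊕0⊕0⊕1⊕1⊕1⊕1⊕0⊕1⊕1⊕0⊕1⊕0 = 0
s2: b2⊕b3⊕b6⊕b7⊕b10⊕b11⊕b14⊕b15⊕b18⊕b19⊕b22⊕b23⊕b26⊕b27⊕b30⊕b31 = 0⊕0⊕0⊕0⊕0⊕0⊕1⊕1⊕0⊕1⊕0⊕1⊕0⊕0⊕0⊕0 = 0
s4: b4⊕b5⊕b6⊕b7⊕b12⊕b13⊕b14⊕b15⊕b20⊕b21⊕b22⊕b23⊕b28⊕b29⊕b30⊕b31 = 1⊕0⊕0⊕0⊕1⊕1⊕1⊕1⊕1⊕0⊕0⊕1⊕0⊕1⊕0⊕0 = 0
s8: b8⊕b9⊕b10⊕b11⊕b12⊕b13⊕b14⊕b15⊕b24⊕b25⊕b26⊕b27⊕b28⊕b29⊕b30⊕b31 = 1⊕0⊕0⊕0⊕1⊕1⊕1⊕1⊕1⊕1⊕0⊕0⊕0⊕1⊕0⊕0 = 0
s16: b16⊕b17⊕b18⊕b19⊕b20⊕b21⊕b22⊕b23⊕b24⊕b25⊕b26⊕b27⊕b28⊕b29⊕b30⊕b31 = 1⊕1⊕0⊕1⊕1⊕0⊕0⊕1⊕1⊕1⊕0⊕0⊕0⊕1⊕0⊕0 = 0
Syndrome (s16...s1) = 00000 → position 0 (no error).

0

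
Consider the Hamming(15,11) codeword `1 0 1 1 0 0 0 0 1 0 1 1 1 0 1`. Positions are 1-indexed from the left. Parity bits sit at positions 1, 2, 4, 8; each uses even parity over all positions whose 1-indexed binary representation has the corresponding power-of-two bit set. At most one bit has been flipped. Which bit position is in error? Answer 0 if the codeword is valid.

10

s1: b1⊕b3⊕b5⊕b7⊕b9⊕b11⊕b13⊕b15 = 1⊕1⊕0⊕0⊕1⊕1⊕1⊕1 = 0
s2: b2⊕b3⊕b6⊕b7⊕b10⊕b11⊕b14⊕b15 = 0⊕1⊕0⊕0⊕0⊕1⊕0⊕1 = 1
s4: b4⊕b5⊕b6⊕b7⊕b12⊕b13⊕b14⊕b15 = 1⊕0⊕0⊕0⊕1⊕1⊕0⊕1 = 0
s8: b8⊕b9⊕b10⊕b11⊕b12⊕b13⊕b14⊕b15 = 0⊕1⊕0⊕1⊕1⊕1⊕0⊕1 = 1
Syndrome (s8...s1) = 1010 → position 10.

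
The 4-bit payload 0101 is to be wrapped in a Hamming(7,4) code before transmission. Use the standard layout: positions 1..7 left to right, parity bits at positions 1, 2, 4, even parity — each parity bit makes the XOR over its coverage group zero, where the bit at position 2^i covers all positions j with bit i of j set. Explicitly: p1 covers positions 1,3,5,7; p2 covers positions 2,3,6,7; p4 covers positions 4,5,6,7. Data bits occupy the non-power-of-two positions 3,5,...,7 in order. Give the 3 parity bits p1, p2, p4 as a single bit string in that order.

010

Place data bits at non-power-of-two positions: b3=0, b5=1, b6=0, b7=1.
p1 = XOR of data positions {3,5,7} = 0⊕1⊕1 = 0
p2 = XOR of data positions {3,6,7} = 0⊕0⊕1 = 1
p4 = XOR of data positions {5,6,7} = 1⊕0⊕1 = 0
Parity bits p1,p2,p4 = 010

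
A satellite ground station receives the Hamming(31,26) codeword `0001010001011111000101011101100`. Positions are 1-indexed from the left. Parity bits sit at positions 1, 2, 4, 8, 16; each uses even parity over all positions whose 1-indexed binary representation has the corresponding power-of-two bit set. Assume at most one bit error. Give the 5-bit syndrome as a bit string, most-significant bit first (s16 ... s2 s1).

s1: b1⊕b3⊕b5⊕b7⊕b9⊕b11⊕b13⊕b15⊕b17⊕b19⊕b21⊕b23⊕b25⊕b27⊕b29⊕b31 = 0⊕0⊕0⊕0⊕0⊕0⊕1⊕1⊕0⊕0⊕0⊕0⊕1⊕0⊕1⊕0 = 0
s2: b2⊕b3⊕b6⊕b7⊕b10⊕b11⊕b14⊕b15⊕b18⊕b19⊕b22⊕b23⊕b26⊕b27⊕b30⊕b31 = 0⊕0⊕1⊕0⊕1⊕0⊕1⊕1⊕0⊕0⊕1⊕0⊕1⊕0⊕0⊕0 = 0
s4: b4⊕b5⊕b6⊕b7⊕b12⊕b13⊕b14⊕b15⊕b20⊕b21⊕b22⊕b23⊕b28⊕b29⊕b30⊕b31 = 1⊕0⊕1⊕0⊕1⊕1⊕1⊕1⊕1⊕0⊕1⊕0⊕1⊕1⊕0⊕0 = 0
s8: b8⊕b9⊕b10⊕b11⊕b12⊕b13⊕b14⊕b15⊕b24⊕b25⊕b26⊕b27⊕b28⊕b29⊕b30⊕b31 = 0⊕0⊕1⊕0⊕1⊕1⊕1⊕1⊕1⊕1⊕1⊕0⊕1⊕1⊕0⊕0 = 0
s16: b16⊕b17⊕b18⊕b19⊕b20⊕b21⊕b22⊕b23⊕b24⊕b25⊕b26⊕b27⊕b28⊕b29⊕b30⊕b31 = 1⊕0⊕0⊕0⊕1⊕0⊕1⊕0⊕1⊕1⊕1⊕0⊕1⊕1⊕0⊕0 = 0
Syndrome (s16...s1) = 00000 → position 0 (no error).

00000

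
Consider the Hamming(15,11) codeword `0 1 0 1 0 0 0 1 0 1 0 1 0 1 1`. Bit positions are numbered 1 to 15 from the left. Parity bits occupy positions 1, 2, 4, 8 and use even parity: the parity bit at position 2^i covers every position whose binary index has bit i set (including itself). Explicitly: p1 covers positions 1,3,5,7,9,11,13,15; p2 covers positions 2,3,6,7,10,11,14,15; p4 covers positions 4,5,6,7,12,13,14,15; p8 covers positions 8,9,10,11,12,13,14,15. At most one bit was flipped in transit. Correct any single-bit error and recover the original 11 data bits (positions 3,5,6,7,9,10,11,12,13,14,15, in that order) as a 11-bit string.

s1: b1⊕b3⊕b5⊕b7⊕b9⊕b11⊕b13⊕b15 = 0⊕0⊕0⊕0⊕0⊕0⊕0⊕1 = 1
s2: b2⊕b3⊕b6⊕b7⊕b10⊕b11⊕b14⊕b15 = 1⊕0⊕0⊕0⊕1⊕0⊕1⊕1 = 0
s4: b4⊕b5⊕b6⊕b7⊕b12⊕b13⊕b14⊕b15 = 1⊕0⊕0⊕0⊕1⊕0⊕1⊕1 = 0
s8: b8⊕b9⊕b10⊕b11⊕b12⊕b13⊕b14⊕b15 = 1⊕0⊕1⊕0⊕1⊕0⊕1⊕1 = 1
Syndrome (s8...s1) = 1001 → position 9.
Flip bit 9: corrected codeword = 010100011101011
Data bits at positions 3,5,6,7,9,10,11,12,13,14,15: 00001101011

00001101011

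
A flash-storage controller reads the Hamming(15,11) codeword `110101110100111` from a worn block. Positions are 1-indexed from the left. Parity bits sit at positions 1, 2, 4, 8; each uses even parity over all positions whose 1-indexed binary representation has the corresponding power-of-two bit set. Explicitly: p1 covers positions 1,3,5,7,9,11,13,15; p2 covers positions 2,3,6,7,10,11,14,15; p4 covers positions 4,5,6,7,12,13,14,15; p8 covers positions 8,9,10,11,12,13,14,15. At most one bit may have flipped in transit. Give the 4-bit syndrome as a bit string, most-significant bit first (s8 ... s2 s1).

1000

s1: b1⊕b3⊕b5⊕b7⊕b9⊕b11⊕b13⊕b15 = 1⊕0⊕0⊕1⊕0⊕0⊕1⊕1 = 0
s2: b2⊕b3⊕b6⊕b7⊕b10⊕b11⊕b14⊕b15 = 1⊕0⊕1⊕1⊕1⊕0⊕1⊕1 = 0
s4: b4⊕b5⊕b6⊕b7⊕b12⊕b13⊕b14⊕b15 = 1⊕0⊕1⊕1⊕0⊕1⊕1⊕1 = 0
s8: b8⊕b9⊕b10⊕b11⊕b12⊕b13⊕b14⊕b15 = 1⊕0⊕1⊕0⊕0⊕1⊕1⊕1 = 1
Syndrome (s8...s1) = 1000 → position 8.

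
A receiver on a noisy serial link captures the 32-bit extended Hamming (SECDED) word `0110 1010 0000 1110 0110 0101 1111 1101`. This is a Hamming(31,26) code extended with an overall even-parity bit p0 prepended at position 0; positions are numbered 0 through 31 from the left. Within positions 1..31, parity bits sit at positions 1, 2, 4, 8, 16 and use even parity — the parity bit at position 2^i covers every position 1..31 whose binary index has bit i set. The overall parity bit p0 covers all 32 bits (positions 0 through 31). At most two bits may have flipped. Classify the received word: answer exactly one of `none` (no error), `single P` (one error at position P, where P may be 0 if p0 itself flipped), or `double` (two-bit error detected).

s1: b1⊕b3⊕b5⊕b7⊕b9⊕b11⊕b13⊕b15⊕b17⊕b19⊕b21⊕b23⊕b25⊕b27⊕b29⊕b31 = 1⊕0⊕0⊕0⊕0⊕0⊕1⊕0⊕1⊕0⊕1⊕1⊕1⊕1⊕1⊕1 = 1
s2: b2⊕b3⊕b6⊕b7⊕b10⊕b11⊕b14⊕b15⊕b18⊕b19⊕b22⊕b23⊕b26⊕b27⊕b30⊕b31 = 1⊕0⊕1⊕0⊕0⊕0⊕1⊕0⊕1⊕0⊕0⊕1⊕1⊕1⊕0⊕1 = 0
s4: b4⊕b5⊕b6⊕b7⊕b12⊕b13⊕b14⊕b15⊕b20⊕b21⊕b22⊕b23⊕b28⊕b29⊕b30⊕b31 = 1⊕0⊕1⊕0⊕1⊕1⊕1⊕0⊕0⊕1⊕0⊕1⊕1⊕1⊕0⊕1 = 0
s8: b8⊕b9⊕b10⊕b11⊕b12⊕b13⊕b14⊕b15⊕b24⊕b25⊕b26⊕b27⊕b28⊕b29⊕b30⊕b31 = 0⊕0⊕0⊕0⊕1⊕1⊕1⊕0⊕1⊕1⊕1⊕1⊕1⊕1⊕0⊕1 = 0
s16: b16⊕b17⊕b18⊕b19⊕b20⊕b21⊕b22⊕b23⊕b24⊕b25⊕b26⊕b27⊕b28⊕b29⊕b30⊕b31 = 0⊕1⊕1⊕0⊕0⊕1⊕0⊕1⊕1⊕1⊕1⊕1⊕1⊕1⊕0⊕1 = 1
Syndrome (s16...s1) = 10001 → position 17.
Overall parity (XOR of all 32 bits, including p0): 0⊕1⊕1⊕0⊕1⊕0⊕1⊕0⊕0⊕0⊕0⊕0⊕1⊕1⊕1⊕0⊕0⊕1⊕1⊕0⊕0⊕1⊕0⊕1⊕1⊕1⊕1⊕1⊕1⊕1⊕0⊕1 = 0
Overall=0, syndrome position=17 → double-bit error detected (uncorrectable).

double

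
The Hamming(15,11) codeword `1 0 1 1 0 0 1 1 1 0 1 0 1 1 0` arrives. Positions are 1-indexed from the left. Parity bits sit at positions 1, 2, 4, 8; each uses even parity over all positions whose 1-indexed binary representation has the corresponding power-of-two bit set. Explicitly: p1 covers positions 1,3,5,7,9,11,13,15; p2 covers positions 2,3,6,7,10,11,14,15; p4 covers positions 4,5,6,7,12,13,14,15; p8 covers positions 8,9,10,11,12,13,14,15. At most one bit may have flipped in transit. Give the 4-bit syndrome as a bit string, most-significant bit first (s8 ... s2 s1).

s1: b1⊕b3⊕b5⊕b7⊕b9⊕b11⊕b13⊕b15 = 1⊕1⊕0⊕1⊕1⊕1⊕1⊕0 = 0
s2: b2⊕b3⊕b6⊕b7⊕b10⊕b11⊕b14⊕b15 = 0⊕1⊕0⊕1⊕0⊕1⊕1⊕0 = 0
s4: b4⊕b5⊕b6⊕b7⊕b12⊕b13⊕b14⊕b15 = 1⊕0⊕0⊕1⊕0⊕1⊕1⊕0 = 0
s8: b8⊕b9⊕b10⊕b11⊕b12⊕b13⊕b14⊕b15 = 1⊕1⊕0⊕1⊕0⊕1⊕1⊕0 = 1
Syndrome (s8...s1) = 1000 → position 8.

1000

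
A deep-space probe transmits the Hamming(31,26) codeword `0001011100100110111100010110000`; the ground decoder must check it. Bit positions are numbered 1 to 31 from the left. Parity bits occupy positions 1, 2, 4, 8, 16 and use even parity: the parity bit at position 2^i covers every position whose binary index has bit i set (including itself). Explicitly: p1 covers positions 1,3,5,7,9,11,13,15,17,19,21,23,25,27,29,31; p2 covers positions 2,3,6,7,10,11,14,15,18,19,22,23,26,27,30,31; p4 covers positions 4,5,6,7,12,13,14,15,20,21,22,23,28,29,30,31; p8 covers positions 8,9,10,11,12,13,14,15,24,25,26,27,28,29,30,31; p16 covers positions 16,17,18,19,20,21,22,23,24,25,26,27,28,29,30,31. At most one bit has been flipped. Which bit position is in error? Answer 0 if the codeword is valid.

s1: b1⊕b3⊕b5⊕b7⊕b9⊕b11⊕b13⊕b15⊕b17⊕b19⊕b21⊕b23⊕b25⊕b27⊕b29⊕b31 = 0⊕0⊕0⊕1⊕0⊕1⊕0⊕1⊕1⊕1⊕0⊕0⊕0⊕1⊕0⊕0 = 0
s2: b2⊕b3⊕b6⊕b7⊕b10⊕b11⊕b14⊕b15⊕b18⊕b19⊕b22⊕b23⊕b26⊕b27⊕b30⊕b31 = 0⊕0⊕1⊕1⊕0⊕1⊕1⊕1⊕1⊕1⊕0⊕0⊕1⊕1⊕0⊕0 = 1
s4: b4⊕b5⊕b6⊕b7⊕b12⊕b13⊕b14⊕b15⊕b20⊕b21⊕b22⊕b23⊕b28⊕b29⊕b30⊕b31 = 1⊕0⊕1⊕1⊕0⊕0⊕1⊕1⊕1⊕0⊕0⊕0⊕0⊕0⊕0⊕0 = 0
s8: b8⊕b9⊕b10⊕b11⊕b12⊕b13⊕b14⊕b15⊕b24⊕b25⊕b26⊕b27⊕b28⊕b29⊕b30⊕b31 = 1⊕0⊕0⊕1⊕0⊕0⊕1⊕1⊕1⊕0⊕1⊕1⊕0⊕0⊕0⊕0 = 1
s16: b16⊕b17⊕b18⊕b19⊕b20⊕b21⊕b22⊕b23⊕b24⊕b25⊕b26⊕b27⊕b28⊕b29⊕b30⊕b31 = 0⊕1⊕1⊕1⊕1⊕0⊕0⊕0⊕1⊕0⊕1⊕1⊕0⊕0⊕0⊕0 = 1
Syndrome (s16...s1) = 11010 → position 26.

26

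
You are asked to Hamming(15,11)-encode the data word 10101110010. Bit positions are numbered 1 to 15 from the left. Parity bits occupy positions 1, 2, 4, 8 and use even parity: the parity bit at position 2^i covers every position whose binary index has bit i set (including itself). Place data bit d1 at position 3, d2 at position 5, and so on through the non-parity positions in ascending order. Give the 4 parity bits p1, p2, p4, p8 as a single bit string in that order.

Place data bits at non-power-of-two positions: b3=1, b5=0, b6=1, b7=0, b9=1, b10=1, b11=1, b12=0, b13=0, b14=1, b15=0.
p1 = XOR of data positions {3,5,7,9,11,13,15} = 1⊕0⊕0⊕1⊕1⊕0⊕0 = 1
p2 = XOR of data positions {3,6,7,10,11,14,15} = 1⊕1⊕0⊕1⊕1⊕1⊕0 = 1
p4 = XOR of data positions {5,6,7,12,13,14,15} = 0⊕1⊕0⊕0⊕0⊕1⊕0 = 0
p8 = XOR of data positions {9,10,11,12,13,14,15} = 1⊕1⊕1⊕0⊕0⊕1⊕0 = 0
Parity bits p1,p2,p4,p8 = 1100

1100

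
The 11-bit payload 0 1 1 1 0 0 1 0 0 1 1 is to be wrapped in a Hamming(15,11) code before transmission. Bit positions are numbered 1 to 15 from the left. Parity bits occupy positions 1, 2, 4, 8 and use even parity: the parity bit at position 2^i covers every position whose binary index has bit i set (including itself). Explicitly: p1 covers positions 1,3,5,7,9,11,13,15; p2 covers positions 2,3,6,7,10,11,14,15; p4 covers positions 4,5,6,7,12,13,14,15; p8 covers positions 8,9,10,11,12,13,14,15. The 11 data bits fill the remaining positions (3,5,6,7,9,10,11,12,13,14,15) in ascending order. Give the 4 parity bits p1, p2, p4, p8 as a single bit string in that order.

Place data bits at non-power-of-two positions: b3=0, b5=1, b6=1, b7=1, b9=0, b10=0, b11=1, b12=0, b13=0, b14=1, b15=1.
p1 = XOR of data positions {3,5,7,9,11,13,15} = 0⊕1⊕1⊕0⊕1⊕0⊕1 = 0
p2 = XOR of data positions {3,6,7,10,11,14,15} = 0⊕1⊕1⊕0⊕1⊕1⊕1 = 1
p4 = XOR of data positions {5,6,7,12,13,14,15} = 1⊕1⊕1⊕0⊕0⊕1⊕1 = 1
p8 = XOR of data positions {9,10,11,12,13,14,15} = 0⊕0⊕1⊕0⊕0⊕1⊕1 = 1
Parity bits p1,p2,p4,p8 = 0111

0111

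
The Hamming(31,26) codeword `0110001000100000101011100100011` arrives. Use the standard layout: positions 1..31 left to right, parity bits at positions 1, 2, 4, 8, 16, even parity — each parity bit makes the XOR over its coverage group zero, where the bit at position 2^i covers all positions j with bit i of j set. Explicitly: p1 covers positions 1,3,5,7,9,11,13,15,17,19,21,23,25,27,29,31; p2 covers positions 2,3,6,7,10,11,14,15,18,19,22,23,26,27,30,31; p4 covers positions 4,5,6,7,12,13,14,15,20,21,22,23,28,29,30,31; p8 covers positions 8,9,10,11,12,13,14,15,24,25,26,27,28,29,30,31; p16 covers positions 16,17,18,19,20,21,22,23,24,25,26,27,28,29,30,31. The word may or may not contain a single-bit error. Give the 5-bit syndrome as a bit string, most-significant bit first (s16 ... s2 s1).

00000

s1: b1⊕b3⊕b5⊕b7⊕b9⊕b11⊕b13⊕b15⊕b17⊕b19⊕b21⊕b23⊕b25⊕b27⊕b29⊕b31 = 0⊕1⊕0⊕1⊕0⊕1⊕0⊕0⊕1⊕1⊕1⊕1⊕0⊕0⊕0⊕1 = 0
s2: b2⊕b3⊕b6⊕b7⊕b10⊕b11⊕b14⊕b15⊕b18⊕b19⊕b22⊕b23⊕b26⊕b27⊕b30⊕b31 = 1⊕1⊕0⊕1⊕0⊕1⊕0⊕0⊕0⊕1⊕1⊕1⊕1⊕0⊕1⊕1 = 0
s4: b4⊕b5⊕b6⊕b7⊕b12⊕b13⊕b14⊕b15⊕b20⊕b21⊕b22⊕b23⊕b28⊕b29⊕b30⊕b31 = 0⊕0⊕0⊕1⊕0⊕0⊕0⊕0⊕0⊕1⊕1⊕1⊕0⊕0⊕1⊕1 = 0
s8: b8⊕b9⊕b10⊕b11⊕b12⊕b13⊕b14⊕b15⊕b24⊕b25⊕b26⊕b27⊕b28⊕b29⊕b30⊕b31 = 0⊕0⊕0⊕1⊕0⊕0⊕0⊕0⊕0⊕0⊕1⊕0⊕0⊕0⊕1⊕1 = 0
s16: b16⊕b17⊕b18⊕b19⊕b20⊕b21⊕b22⊕b23⊕b24⊕b25⊕b26⊕b27⊕b28⊕b29⊕b30⊕b31 = 0⊕1⊕0⊕1⊕0⊕1⊕1⊕1⊕0⊕0⊕1⊕0⊕0⊕0⊕1⊕1 = 0
Syndrome (s16...s1) = 00000 → position 0 (no error).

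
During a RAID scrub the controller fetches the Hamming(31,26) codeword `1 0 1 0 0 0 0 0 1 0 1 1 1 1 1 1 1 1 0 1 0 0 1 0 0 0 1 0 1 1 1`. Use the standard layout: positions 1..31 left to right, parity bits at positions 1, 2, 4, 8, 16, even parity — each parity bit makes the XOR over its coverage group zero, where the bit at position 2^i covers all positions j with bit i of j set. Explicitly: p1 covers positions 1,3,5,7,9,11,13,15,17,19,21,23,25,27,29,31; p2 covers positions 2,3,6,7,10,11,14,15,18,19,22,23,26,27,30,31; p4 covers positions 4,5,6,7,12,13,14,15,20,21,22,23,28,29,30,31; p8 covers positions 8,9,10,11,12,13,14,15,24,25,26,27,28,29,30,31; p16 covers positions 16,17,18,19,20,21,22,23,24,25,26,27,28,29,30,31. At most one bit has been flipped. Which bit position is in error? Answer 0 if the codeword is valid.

23

s1: b1⊕b3⊕b5⊕b7⊕b9⊕b11⊕b13⊕b15⊕b17⊕b19⊕b21⊕b23⊕b25⊕b27⊕b29⊕b31 = 1⊕1⊕0⊕0⊕1⊕1⊕1⊕1⊕1⊕0⊕0⊕1⊕0⊕1⊕1⊕1 = 1
s2: b2⊕b3⊕b6⊕b7⊕b10⊕b11⊕b14⊕b15⊕b18⊕b19⊕b22⊕b23⊕b26⊕b27⊕b30⊕b31 = 0⊕1⊕0⊕0⊕0⊕1⊕1⊕1⊕1⊕0⊕0⊕1⊕0⊕1⊕1⊕1 = 1
s4: b4⊕b5⊕b6⊕b7⊕b12⊕b13⊕b14⊕b15⊕b20⊕b21⊕b22⊕b23⊕b28⊕b29⊕b30⊕b31 = 0⊕0⊕0⊕0⊕1⊕1⊕1⊕1⊕1⊕0⊕0⊕1⊕0⊕1⊕1⊕1 = 1
s8: b8⊕b9⊕b10⊕b11⊕b12⊕b13⊕b14⊕b15⊕b24⊕b25⊕b26⊕b27⊕b28⊕b29⊕b30⊕b31 = 0⊕1⊕0⊕1⊕1⊕1⊕1⊕1⊕0⊕0⊕0⊕1⊕0⊕1⊕1⊕1 = 0
s16: b16⊕b17⊕b18⊕b19⊕b20⊕b21⊕b22⊕b23⊕b24⊕b25⊕b26⊕b27⊕b28⊕b29⊕b30⊕b31 = 1⊕1⊕1⊕0⊕1⊕0⊕0⊕1⊕0⊕0⊕0⊕1⊕0⊕1⊕1⊕1 = 1
Syndrome (s16...s1) = 10111 → position 23.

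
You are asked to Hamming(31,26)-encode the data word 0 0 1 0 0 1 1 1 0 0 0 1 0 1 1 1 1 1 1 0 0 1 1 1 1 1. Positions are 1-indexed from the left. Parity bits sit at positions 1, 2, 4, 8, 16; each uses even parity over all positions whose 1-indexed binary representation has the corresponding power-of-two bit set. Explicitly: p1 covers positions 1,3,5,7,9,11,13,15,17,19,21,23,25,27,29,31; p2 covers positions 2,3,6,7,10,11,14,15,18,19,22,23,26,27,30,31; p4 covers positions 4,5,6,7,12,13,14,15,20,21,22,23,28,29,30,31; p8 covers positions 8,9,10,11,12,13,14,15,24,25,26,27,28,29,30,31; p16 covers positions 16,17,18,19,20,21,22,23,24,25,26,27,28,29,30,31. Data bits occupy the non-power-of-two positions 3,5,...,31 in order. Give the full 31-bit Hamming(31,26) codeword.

Place data bits at non-power-of-two positions: b3=0, b5=0, b6=1, b7=0, b9=0, b10=1, b11=1, b12=1, b13=0, b14=0, b15=0, b17=1, b18=0, b19=1, b20=1, b21=1, b22=1, b23=1, b24=1, b25=0, b26=0, b27=1, b28=1, b29=1, b30=1, b31=1.
p1 = XOR of data positions {3,5,7,9,11,13,15,17,19,21,23,25,27,29,31} = 0⊕0⊕0⊕0⊕1⊕0⊕0⊕1⊕1⊕1⊕1⊕0⊕1⊕1⊕1 = 0
p2 = XOR of data positions {3,6,7,10,11,14,15,18,19,22,23,26,27,30,31} = 0⊕1⊕0⊕1⊕1⊕0⊕0⊕0⊕1⊕1⊕1⊕0⊕1⊕1⊕1 = 1
p4 = XOR of data positions {5,6,7,12,13,14,15,20,21,22,23,28,29,30,31} = 0⊕1⊕0⊕1⊕0⊕0⊕0⊕1⊕1⊕1⊕1⊕1⊕1⊕1⊕1 = 0
p8 = XOR of data positions {9,10,11,12,13,14,15,24,25,26,27,28,29,30,31} = 0⊕1⊕1⊕1⊕0⊕0⊕0⊕1⊕0⊕0⊕1⊕1⊕1⊕1⊕1 = 1
p16 = XOR of data positions {17,18,19,20,21,22,23,24,25,26,27,28,29,30,31} = 1⊕0⊕1⊕1⊕1⊕1⊕1⊕1⊕0⊕0⊕1⊕1⊕1⊕1⊕1 = 0
Codeword b1..b31 = 0100010101110000101111110011111

0100010101110000101111110011111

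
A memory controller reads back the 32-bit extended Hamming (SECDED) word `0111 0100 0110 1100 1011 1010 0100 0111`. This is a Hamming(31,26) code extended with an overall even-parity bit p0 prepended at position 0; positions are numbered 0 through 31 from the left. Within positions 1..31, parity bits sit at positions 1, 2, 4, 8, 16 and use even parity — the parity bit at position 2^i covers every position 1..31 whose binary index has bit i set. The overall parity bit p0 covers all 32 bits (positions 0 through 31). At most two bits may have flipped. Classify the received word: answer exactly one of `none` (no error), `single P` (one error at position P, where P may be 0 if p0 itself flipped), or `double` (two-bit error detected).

s1: b1⊕b3⊕b5⊕b7⊕b9⊕b11⊕b13⊕b15⊕b17⊕b19⊕b21⊕b23⊕b25⊕b27⊕b29⊕b31 = 1⊕1⊕1⊕0⊕1⊕0⊕1⊕0⊕0⊕1⊕0⊕0⊕1⊕0⊕1⊕1 = 1
s2: b2⊕b3⊕b6⊕b7⊕b10⊕b11⊕b14⊕b15⊕b18⊕b19⊕b22⊕b23⊕b26⊕b27⊕b30⊕b31 = 1⊕1⊕0⊕0⊕1⊕0⊕0⊕0⊕1⊕1⊕1⊕0⊕0⊕0⊕1⊕1 = 0
s4: b4⊕b5⊕b6⊕b7⊕b12⊕b13⊕b14⊕b15⊕b20⊕b21⊕b22⊕b23⊕b28⊕b29⊕b30⊕b31 = 0⊕1⊕0⊕0⊕1⊕1⊕0⊕0⊕1⊕0⊕1⊕0⊕0⊕1⊕1⊕1 = 0
s8: b8⊕b9⊕b10⊕b11⊕b12⊕b13⊕b14⊕b15⊕b24⊕b25⊕b26⊕b27⊕b28⊕b29⊕b30⊕b31 = 0⊕1⊕1⊕0⊕1⊕1⊕0⊕0⊕0⊕1⊕0⊕0⊕0⊕1⊕1⊕1 = 0
s16: b16⊕b17⊕b18⊕b19⊕b20⊕b21⊕b22⊕b23⊕b24⊕b25⊕b26⊕b27⊕b28⊕b29⊕b30⊕b31 = 1⊕0⊕1⊕1⊕1⊕0⊕1⊕0⊕0⊕1⊕0⊕0⊕0⊕1⊕1⊕1 = 1
Syndrome (s16...s1) = 10001 → position 17.
Overall parity (XOR of all 32 bits, including p0): 0⊕1⊕1⊕1⊕0⊕1⊕0⊕0⊕0⊕1⊕1⊕0⊕1⊕1⊕0⊕0⊕1⊕0⊕1⊕1⊕1⊕0⊕1⊕0⊕0⊕1⊕0⊕0⊕0⊕1⊕1⊕1 = 1
Overall=1, syndrome position=17 → single-bit error at position 17.

single 17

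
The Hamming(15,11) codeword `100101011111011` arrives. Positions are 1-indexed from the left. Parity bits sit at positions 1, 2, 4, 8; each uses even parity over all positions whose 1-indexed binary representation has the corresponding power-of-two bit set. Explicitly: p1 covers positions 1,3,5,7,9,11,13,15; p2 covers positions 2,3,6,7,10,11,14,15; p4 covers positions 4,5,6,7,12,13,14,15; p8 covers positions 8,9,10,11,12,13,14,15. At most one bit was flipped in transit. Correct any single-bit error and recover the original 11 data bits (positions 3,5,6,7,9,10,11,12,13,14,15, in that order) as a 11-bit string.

00101111001

s1: b1⊕b3⊕b5⊕b7⊕b9⊕b11⊕b13⊕b15 = 1⊕0⊕0⊕0⊕1⊕1⊕0⊕1 = 0
s2: b2⊕b3⊕b6⊕b7⊕b10⊕b11⊕b14⊕b15 = 0⊕0⊕1⊕0⊕1⊕1⊕1⊕1 = 1
s4: b4⊕b5⊕b6⊕b7⊕b12⊕b13⊕b14⊕b15 = 1⊕0⊕1⊕0⊕1⊕0⊕1⊕1 = 1
s8: b8⊕b9⊕b10⊕b11⊕b12⊕b13⊕b14⊕b15 = 1⊕1⊕1⊕1⊕1⊕0⊕1⊕1 = 1
Syndrome (s8...s1) = 1110 → position 14.
Flip bit 14: corrected codeword = 100101011111001
Data bits at positions 3,5,6,7,9,10,11,12,13,14,15: 00101111001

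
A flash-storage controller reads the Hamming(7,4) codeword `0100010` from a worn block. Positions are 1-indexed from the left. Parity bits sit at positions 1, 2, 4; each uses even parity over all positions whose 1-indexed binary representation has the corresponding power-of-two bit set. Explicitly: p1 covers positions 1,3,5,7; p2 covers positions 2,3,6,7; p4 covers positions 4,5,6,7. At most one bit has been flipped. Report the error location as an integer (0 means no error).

s1: b1⊕b3⊕b5⊕b7 = 0⊕0⊕0⊕0 = 0
s2: b2⊕b3⊕b6⊕b7 = 1⊕0⊕1⊕0 = 0
s4: b4⊕b5⊕b6⊕b7 = 0⊕0⊕1⊕0 = 1
Syndrome (s4...s1) = 100 → position 4.

4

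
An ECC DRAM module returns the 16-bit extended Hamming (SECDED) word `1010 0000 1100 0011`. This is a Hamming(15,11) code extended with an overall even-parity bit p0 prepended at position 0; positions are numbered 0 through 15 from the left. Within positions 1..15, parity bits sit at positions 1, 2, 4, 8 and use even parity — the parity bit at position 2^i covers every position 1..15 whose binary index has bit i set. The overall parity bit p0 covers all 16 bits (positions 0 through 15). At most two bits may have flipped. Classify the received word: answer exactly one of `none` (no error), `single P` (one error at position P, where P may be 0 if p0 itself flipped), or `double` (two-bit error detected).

double

s1: b1⊕b3⊕b5⊕b7⊕b9⊕b11⊕b13⊕b15 = 0⊕0⊕0⊕0⊕1⊕0⊕0⊕1 = 0
s2: b2⊕b3⊕b6⊕b7⊕b10⊕b11⊕b14⊕b15 = 1⊕0⊕0⊕0⊕0⊕0⊕1⊕1 = 1
s4: b4⊕b5⊕b6⊕b7⊕b12⊕b13⊕b14⊕b15 = 0⊕0⊕0⊕0⊕0⊕0⊕1⊕1 = 0
s8: b8⊕b9⊕b10⊕b11⊕b12⊕b13⊕b14⊕b15 = 1⊕1⊕0⊕0⊕0⊕0⊕1⊕1 = 0
Syndrome (s8...s1) = 0010 → position 2.
Overall parity (XOR of all 16 bits, including p0): 1⊕0⊕1⊕0⊕0⊕0⊕0⊕0⊕1⊕1⊕0⊕0⊕0⊕0⊕1⊕1 = 0
Overall=0, syndrome position=2 → double-bit error detected (uncorrectable).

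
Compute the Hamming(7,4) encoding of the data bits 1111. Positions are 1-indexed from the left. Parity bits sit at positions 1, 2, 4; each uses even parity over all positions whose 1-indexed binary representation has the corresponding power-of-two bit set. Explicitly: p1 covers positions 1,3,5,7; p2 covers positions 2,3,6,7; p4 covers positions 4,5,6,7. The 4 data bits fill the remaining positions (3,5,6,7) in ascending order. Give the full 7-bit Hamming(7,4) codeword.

Place data bits at non-power-of-two positions: b3=1, b5=1, b6=1, b7=1.
p1 = XOR of data positions {3,5,7} = 1⊕1⊕1 = 1
p2 = XOR of data positions {3,6,7} = 1⊕1⊕1 = 1
p4 = XOR of data positions {5,6,7} = 1⊕1⊕1 = 1
Codeword b1..b7 = 1111111

1111111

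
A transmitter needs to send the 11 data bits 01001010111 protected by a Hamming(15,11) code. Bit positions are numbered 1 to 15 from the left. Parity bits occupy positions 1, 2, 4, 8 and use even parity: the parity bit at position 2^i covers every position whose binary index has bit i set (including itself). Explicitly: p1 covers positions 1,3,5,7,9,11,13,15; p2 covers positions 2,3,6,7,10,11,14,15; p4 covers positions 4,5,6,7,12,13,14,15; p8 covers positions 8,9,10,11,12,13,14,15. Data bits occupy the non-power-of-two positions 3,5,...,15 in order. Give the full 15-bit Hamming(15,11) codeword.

Place data bits at non-power-of-two positions: b3=0, b5=1, b6=0, b7=0, b9=1, b10=0, b11=1, b12=0, b13=1, b14=1, b15=1.
p1 = XOR of data positions {3,5,7,9,11,13,15} = 0⊕1⊕0⊕1⊕1⊕1⊕1 = 1
p2 = XOR of data positions {3,6,7,10,11,14,15} = 0⊕0⊕0⊕0⊕1⊕1⊕1 = 1
p4 = XOR of data positions {5,6,7,12,13,14,15} = 1⊕0⊕0⊕0⊕1⊕1⊕1 = 0
p8 = XOR of data positions {9,10,11,12,13,14,15} = 1⊕0⊕1⊕0⊕1⊕1⊕1 = 1
Codeword b1..b15 = 110010011010111

110010011010111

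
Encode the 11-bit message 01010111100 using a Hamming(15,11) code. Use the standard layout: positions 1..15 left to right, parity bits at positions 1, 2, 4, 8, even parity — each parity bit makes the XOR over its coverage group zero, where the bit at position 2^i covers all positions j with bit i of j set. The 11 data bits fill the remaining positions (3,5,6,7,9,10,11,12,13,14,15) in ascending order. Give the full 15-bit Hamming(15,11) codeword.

010010100111100

Place data bits at non-power-of-two positions: b3=0, b5=1, b6=0, b7=1, b9=0, b10=1, b11=1, b12=1, b13=1, b14=0, b15=0.
p1 = XOR of data positions {3,5,7,9,11,13,15} = 0⊕1⊕1⊕0⊕1⊕1⊕0 = 0
p2 = XOR of data positions {3,6,7,10,11,14,15} = 0⊕0⊕1⊕1⊕1⊕0⊕0 = 1
p4 = XOR of data positions {5,6,7,12,13,14,15} = 1⊕0⊕1⊕1⊕1⊕0⊕0 = 0
p8 = XOR of data positions {9,10,11,12,13,14,15} = 0⊕1⊕1⊕1⊕1⊕0⊕0 = 0
Codeword b1..b15 = 010010100111100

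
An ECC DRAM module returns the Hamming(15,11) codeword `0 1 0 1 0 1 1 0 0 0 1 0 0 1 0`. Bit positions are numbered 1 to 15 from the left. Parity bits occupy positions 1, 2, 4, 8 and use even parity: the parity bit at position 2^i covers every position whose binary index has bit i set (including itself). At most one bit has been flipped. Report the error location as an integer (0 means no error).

s1: b1⊕b3⊕b5⊕b7⊕b9⊕b11⊕b13⊕b15 = 0⊕0⊕0⊕1⊕0⊕1⊕0⊕0 = 0
s2: b2⊕b3⊕b6⊕b7⊕b10⊕b11⊕b14⊕b15 = 1⊕0⊕1⊕1⊕0⊕1⊕1⊕0 = 1
s4: b4⊕b5⊕b6⊕b7⊕b12⊕b13⊕b14⊕b15 = 1⊕0⊕1⊕1⊕0⊕0⊕1⊕0 = 0
s8: b8⊕b9⊕b10⊕b11⊕b12⊕b13⊕b14⊕b15 = 0⊕0⊕0⊕1⊕0⊕0⊕1⊕0 = 0
Syndrome (s8...s1) = 0010 → position 2.

2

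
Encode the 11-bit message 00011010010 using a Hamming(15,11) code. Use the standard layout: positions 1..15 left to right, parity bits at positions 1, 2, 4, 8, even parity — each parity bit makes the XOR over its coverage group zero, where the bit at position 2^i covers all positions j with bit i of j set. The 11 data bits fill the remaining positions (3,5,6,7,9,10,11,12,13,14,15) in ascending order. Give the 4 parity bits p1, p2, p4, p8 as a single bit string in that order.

Place data bits at non-power-of-two positions: b3=0, b5=0, b6=0, b7=1, b9=1, b10=0, b11=1, b12=0, b13=0, b14=1, b15=0.
p1 = XOR of data positions {3,5,7,9,11,13,15} = 0⊕0⊕1⊕1⊕1⊕0⊕0 = 1
p2 = XOR of data positions {3,6,7,10,11,14,15} = 0⊕0⊕1⊕0⊕1⊕1⊕0 = 1
p4 = XOR of data positions {5,6,7,12,13,14,15} = 0⊕0⊕1⊕0⊕0⊕1⊕0 = 0
p8 = XOR of data positions {9,10,11,12,13,14,15} = 1⊕0⊕1⊕0⊕0⊕1⊕0 = 1
Parity bits p1,p2,p4,p8 = 1101

1101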